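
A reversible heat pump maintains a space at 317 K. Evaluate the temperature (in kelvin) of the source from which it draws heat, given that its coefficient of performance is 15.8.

COP_HP = T_H/(T_H − T_C) ⇒ T_C = T_H·(COP_HP − 1)/COP_HP = 317.00 × (15.8 − 1)/15.8 = 296.9 K.

T_C ≈ 296.9 K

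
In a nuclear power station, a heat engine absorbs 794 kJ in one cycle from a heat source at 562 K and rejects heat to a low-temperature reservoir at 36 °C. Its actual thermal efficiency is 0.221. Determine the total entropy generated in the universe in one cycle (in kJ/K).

ΔS_univ ≈ 0.5879 kJ/K

T_C = 36 °C → 36 + 273.15 = 309.15 K.
W = η·Q_H = 0.221 × 794 = 175.5 kJ, so Q_C = Q_H − W = 618.5 kJ.
Reservoir entropy changes: ΔS_H = −Q_H/T_H = −794/562.00 = -1.413 kJ/K and ΔS_C = +Q_C/T_C = 618.5/309.15 = 2.001 kJ/K.
ΔS_univ = −Q_H/T_H + Q_C/T_C = 0.5879 kJ/K (> 0, since η = 0.221 < η_Carnot = 0.450).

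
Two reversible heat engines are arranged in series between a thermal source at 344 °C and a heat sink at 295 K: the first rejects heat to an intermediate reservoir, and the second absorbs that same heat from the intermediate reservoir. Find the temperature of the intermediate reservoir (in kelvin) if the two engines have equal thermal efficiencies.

T_H = 344 °C → 344 + 273.15 = 617.15 K.
Equal efficiencies require 1 − T_m/T_H = 1 − T_C/T_m, i.e. T_m/T_H = T_C/T_m, so T_m = √(T_H·T_C) = √(617.15 × 295.00) = 426.7 K.

T_m ≈ 426.7 K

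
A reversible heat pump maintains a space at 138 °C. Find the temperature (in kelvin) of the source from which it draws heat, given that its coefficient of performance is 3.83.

T_C ≈ 303.8 K

T_H = 138 °C → 138 + 273.15 = 411.15 K.
COP_HP = T_H/(T_H − T_C) ⇒ T_C = T_H·(COP_HP − 1)/COP_HP = 411.15 × (3.83 − 1)/3.83 = 303.8 K.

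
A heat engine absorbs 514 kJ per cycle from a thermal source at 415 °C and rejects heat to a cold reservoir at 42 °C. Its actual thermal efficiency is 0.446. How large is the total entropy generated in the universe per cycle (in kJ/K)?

T_H = 415 °C → 415 + 273.15 = 688.15 K.
T_C = 42 °C → 42 + 273.15 = 315.15 K.
W = η·Q_H = 0.446 × 514 = 229.2 kJ, so Q_C = Q_H − W = 284.8 kJ.
Entropy balance on the reservoirs: −Q_H/T_H = -0.7469 kJ/K, +Q_C/T_C = 0.9036 kJ/K.
ΔS_univ = −Q_H/T_H + Q_C/T_C = 0.157 kJ/K (> 0, since η = 0.446 < η_Carnot = 0.542).

ΔS_univ ≈ 0.157 kJ/K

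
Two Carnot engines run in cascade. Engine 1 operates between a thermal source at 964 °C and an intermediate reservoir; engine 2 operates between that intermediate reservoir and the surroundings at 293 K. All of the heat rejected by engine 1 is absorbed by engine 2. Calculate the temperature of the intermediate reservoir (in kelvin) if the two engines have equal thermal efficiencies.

T_H = 964 °C → 964 + 273.15 = 1237.15 K.
Equal efficiencies require 1 − T_m/T_H = 1 − T_C/T_m, i.e. T_m/T_H = T_C/T_m, so T_m = √(T_H·T_C) = √(1237.15 × 293.00) = 602 K.

T_m ≈ 602 K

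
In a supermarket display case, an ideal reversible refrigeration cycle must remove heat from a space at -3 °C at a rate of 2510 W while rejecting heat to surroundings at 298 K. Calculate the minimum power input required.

T_C = -3 °C → -3 + 273.15 = 270.15 K.
COP_R = T_C/(T_H − T_C) = 270.15/27.85 = 9.7002.
W = Q_C/COP_R = 2510/9.7002 = 258.8 W.

Ẇ_in ≈ 258.8 W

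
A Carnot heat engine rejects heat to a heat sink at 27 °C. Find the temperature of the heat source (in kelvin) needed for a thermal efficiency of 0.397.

T_C = 27 °C → 27 + 273.15 = 300.15 K.
From η = 1 − T_C/T_H, solving for T_H gives T_H = T_C/(1 − η) = 300.15/(1 − 0.397) = 497.8 K.

T_H ≈ 497.8 K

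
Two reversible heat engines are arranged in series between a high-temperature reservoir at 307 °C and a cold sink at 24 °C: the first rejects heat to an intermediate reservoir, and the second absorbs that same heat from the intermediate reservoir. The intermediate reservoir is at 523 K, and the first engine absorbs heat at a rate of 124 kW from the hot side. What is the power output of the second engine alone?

Ẇ₂ ≈ 48.3 kW

T_H = 307 °C → 307 + 273.15 = 580.15 K.
T_C = 24 °C → 24 + 273.15 = 297.15 K.
Heat entering the second stage: Q_m = Q_H·(T_m/T_H) = 124 × 523.00/580.15 = 112 kW.
Second-stage efficiency η₂ = 1 − T_C/T_m = 1 − 297.15/523.00 = 0.4318, so W₂ = η₂·Q_m = 48.3 kW.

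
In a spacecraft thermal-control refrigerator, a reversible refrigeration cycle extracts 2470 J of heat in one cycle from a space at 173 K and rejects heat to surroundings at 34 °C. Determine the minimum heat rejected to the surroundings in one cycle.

Q_H ≈ 4390 J

T_H = 34 °C → 34 + 273.15 = 307.15 K.
For a reversible cycle Q_H/Q_C = T_H/T_C, so Q_H = Q_C·T_H/T_C = 2470 × 307.15/173.00 = 4390 J.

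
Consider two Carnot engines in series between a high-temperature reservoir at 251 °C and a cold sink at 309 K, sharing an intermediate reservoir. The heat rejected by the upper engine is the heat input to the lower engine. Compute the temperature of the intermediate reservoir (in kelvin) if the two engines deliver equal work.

T_m ≈ 417 K

T_H = 251 °C → 251 + 273.15 = 524.15 K.
For reversible stages Q_m = Q_H·(T_m/T_H). Setting W₁ = Q_H(1 − T_m/T_H) equal to W₂ = Q_m(1 − T_C/T_m) = Q_H·(T_m − T_C)/T_H gives T_H − T_m = T_m − T_C, so T_m = (T_H + T_C)/2 = (524.15 + 309.00)/2 = 417 K.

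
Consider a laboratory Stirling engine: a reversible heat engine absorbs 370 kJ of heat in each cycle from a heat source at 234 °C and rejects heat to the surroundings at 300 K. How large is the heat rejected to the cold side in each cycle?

Q_C ≈ 218.9 kJ

T_H = 234 °C → 234 + 273.15 = 507.15 K.
Carnot efficiency: η = 1 − T_C/T_H = 1 − 300.00/507.15 = 0.4085.
For a reversible cycle Q_C/Q_H = T_C/T_H, so Q_C = 370 × 300.00/507.15 = 218.9 kJ.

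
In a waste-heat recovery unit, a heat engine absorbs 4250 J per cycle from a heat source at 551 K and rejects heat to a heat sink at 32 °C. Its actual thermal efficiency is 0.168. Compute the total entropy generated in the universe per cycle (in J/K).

ΔS_univ ≈ 3.874 J/K

T_C = 32 °C → 32 + 273.15 = 305.15 K.
W = η·Q_H = 0.168 × 4250 = 714.0 J, so Q_C = Q_H − W = 3536 J.
Entropy balance on the reservoirs: −Q_H/T_H = -7.713 J/K, +Q_C/T_C = 11.59 J/K.
ΔS_univ = −Q_H/T_H + Q_C/T_C = 3.874 J/K (> 0, since η = 0.168 < η_Carnot = 0.446).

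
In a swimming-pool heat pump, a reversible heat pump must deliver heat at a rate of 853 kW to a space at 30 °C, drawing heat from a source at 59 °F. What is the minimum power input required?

T_H = 30 °C → 30 + 273.15 = 303.15 K.
T_C = 59 °F → (59 − 32) × 5/9 = 15.00 °C = 288.15 K.
For a reversible heat pump, COP_HP = T_H/(T_H − T_C) = 303.15/15.00 = 20.2100.
W = Q_H/COP_HP = 853/20.2100 = 42.2 kW.

Ẇ_in ≈ 42.2 kW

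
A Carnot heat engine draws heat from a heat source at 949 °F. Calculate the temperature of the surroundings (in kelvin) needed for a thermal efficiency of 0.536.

T_H = 949 °F → (949 − 32) × 5/9 = 509.44 °C = 782.59 K.
From η = 1 − T_C/T_H, T_C = T_H·(1 − η) = 782.59 × (1 − 0.536) = 363 K.

T_C ≈ 363 K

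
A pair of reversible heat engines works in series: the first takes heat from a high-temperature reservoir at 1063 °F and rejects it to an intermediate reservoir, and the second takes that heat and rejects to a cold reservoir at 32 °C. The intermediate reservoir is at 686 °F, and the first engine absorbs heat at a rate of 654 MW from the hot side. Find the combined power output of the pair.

Ẇ_total ≈ 418 MW

T_H = 1063 °F → (1063 − 32) × 5/9 = 572.78 °C = 845.93 K.
T_C = 32 °C → 32 + 273.15 = 305.15 K.
Two reversible stages in series are equivalent to a single Carnot engine between T_H and T_C, so η_total = 1 − T_C/T_H = 1 − 305.15/845.93 = 0.6393.
W_total = η_total · Q_H = 0.6393 × 654 = 418 MW.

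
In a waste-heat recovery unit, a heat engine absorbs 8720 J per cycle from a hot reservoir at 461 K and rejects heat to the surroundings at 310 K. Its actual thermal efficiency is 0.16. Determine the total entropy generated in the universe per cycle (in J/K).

W = η·Q_H = 0.16 × 8720 = 1395 J, so Q_C = Q_H − W = 7325 J.
The hot reservoir loses entropy Q_H/T_H = 8720/461.00 = 18.92 J/K; the cold reservoir gains Q_C/T_C = 7325/310.00 = 23.63 J/K.
ΔS_univ = −Q_H/T_H + Q_C/T_C = 4.71 J/K (> 0, since η = 0.16 < η_Carnot = 0.328).

ΔS_univ ≈ 4.71 J/K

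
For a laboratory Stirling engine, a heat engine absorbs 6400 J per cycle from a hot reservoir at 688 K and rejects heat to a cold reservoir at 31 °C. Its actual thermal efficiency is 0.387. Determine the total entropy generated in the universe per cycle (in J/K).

T_C = 31 °C → 31 + 273.15 = 304.15 K.
W = η·Q_H = 0.387 × 6400 = 2477 J, so Q_C = Q_H − W = 3923 J.
Entropy balance on the reservoirs: −Q_H/T_H = -9.302 J/K, +Q_C/T_C = 12.90 J/K.
ΔS_univ = −Q_H/T_H + Q_C/T_C = 3.597 J/K (> 0, since η = 0.387 < η_Carnot = 0.558).

ΔS_univ ≈ 3.597 J/K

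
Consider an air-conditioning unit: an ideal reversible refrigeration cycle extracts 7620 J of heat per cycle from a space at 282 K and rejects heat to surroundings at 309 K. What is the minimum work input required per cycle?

W_in ≈ 730 J

For a reversible refrigerator, COP_R = T_C/(T_H − T_C) = 282.00/27.00 = 10.4444.
W = Q_C/COP_R = 7620/10.4444 = 730 J.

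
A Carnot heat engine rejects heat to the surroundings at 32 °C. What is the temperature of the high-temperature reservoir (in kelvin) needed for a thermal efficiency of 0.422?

T_C = 32 °C → 32 + 273.15 = 305.15 K.
From η = 1 − T_C/T_H, solving for T_H gives T_H = T_C/(1 − η) = 305.15/(1 − 0.422) = 527.9 K.

T_H ≈ 527.9 K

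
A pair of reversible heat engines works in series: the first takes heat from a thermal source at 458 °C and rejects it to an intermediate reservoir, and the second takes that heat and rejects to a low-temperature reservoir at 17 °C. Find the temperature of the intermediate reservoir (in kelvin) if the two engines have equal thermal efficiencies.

T_H = 458 °C → 458 + 273.15 = 731.15 K.
T_C = 17 °C → 17 + 273.15 = 290.15 K.
Equal efficiencies require 1 − T_m/T_H = 1 − T_C/T_m, i.e. T_m/T_H = T_C/T_m, so T_m = √(T_H·T_C) = √(731.15 × 290.15) = 460.6 K.

T_m ≈ 460.6 K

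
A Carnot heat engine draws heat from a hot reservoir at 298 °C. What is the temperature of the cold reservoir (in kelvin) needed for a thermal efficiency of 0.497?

T_C ≈ 287.3 K

T_H = 298 °C → 298 + 273.15 = 571.15 K.
From η = 1 − T_C/T_H, T_C = T_H·(1 − η) = 571.15 × (1 − 0.497) = 287.3 K.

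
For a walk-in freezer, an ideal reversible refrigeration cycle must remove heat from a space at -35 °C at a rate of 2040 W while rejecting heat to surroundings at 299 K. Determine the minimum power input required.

Ẇ_in ≈ 521.2 W

T_C = -35 °C → -35 + 273.15 = 238.15 K.
For a reversible refrigerator, COP_R = T_C/(T_H − T_C) = 238.15/60.85 = 3.9137.
W = Q_C/COP_R = 2040/3.9137 = 521.2 W.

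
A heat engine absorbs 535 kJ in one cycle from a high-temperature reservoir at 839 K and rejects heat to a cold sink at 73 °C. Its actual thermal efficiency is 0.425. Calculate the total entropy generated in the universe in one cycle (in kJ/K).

ΔS_univ ≈ 0.2510 kJ/K

T_C = 73 °C → 73 + 273.15 = 346.15 K.
W = η·Q_H = 0.425 × 535 = 227.4 kJ, so Q_C = Q_H − W = 307.6 kJ.
The hot reservoir loses entropy Q_H/T_H = 535/839.00 = 0.6377 kJ/K; the cold reservoir gains Q_C/T_C = 307.6/346.15 = 0.8887 kJ/K.
ΔS_univ = −Q_H/T_H + Q_C/T_C = 0.2510 kJ/K (> 0, since η = 0.425 < η_Carnot = 0.587).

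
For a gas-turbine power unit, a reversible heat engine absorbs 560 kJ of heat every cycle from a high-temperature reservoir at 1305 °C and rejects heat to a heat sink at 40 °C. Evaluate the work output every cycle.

T_H = 1305 °C → 1305 + 273.15 = 1578.15 K.
T_C = 40 °C → 40 + 273.15 = 313.15 K.
The Carnot efficiency is η = 1 − T_C/T_H = 1 − 313.15/1578.15 = 0.8016.
W = η·Q_H = 0.8016 × 560 = 449 kJ.

W ≈ 449 kJ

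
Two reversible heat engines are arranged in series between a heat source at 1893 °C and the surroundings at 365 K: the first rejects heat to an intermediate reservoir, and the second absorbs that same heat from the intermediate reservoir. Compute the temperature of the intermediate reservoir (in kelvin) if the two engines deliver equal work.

T_H = 1893 °C → 1893 + 273.15 = 2166.15 K.
For reversible stages Q_m = Q_H·(T_m/T_H). Setting W₁ = Q_H(1 − T_m/T_H) equal to W₂ = Q_m(1 − T_C/T_m) = Q_H·(T_m − T_C)/T_H gives T_H − T_m = T_m − T_C, so T_m = (T_H + T_C)/2 = (2166.15 + 365.00)/2 = 1266 K.

T_m ≈ 1266 K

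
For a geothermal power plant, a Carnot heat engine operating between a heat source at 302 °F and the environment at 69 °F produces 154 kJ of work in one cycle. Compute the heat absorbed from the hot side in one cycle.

Q_H ≈ 503 kJ

T_H = 302 °F → (302 − 32) × 5/9 = 150.00 °C = 423.15 K.
T_C = 69 °F → (69 − 32) × 5/9 = 20.56 °C = 293.71 K.
For a reversible engine, η = 1 − T_C/T_H = 1 − 293.71/423.15 = 0.3059.
Q_H = W/η = 154/0.3059 = 503 kJ.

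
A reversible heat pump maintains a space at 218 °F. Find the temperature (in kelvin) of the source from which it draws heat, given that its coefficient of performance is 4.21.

T_H = 218 °F → (218 − 32) × 5/9 = 103.33 °C = 376.48 K.
COP_HP = T_H/(T_H − T_C) ⇒ T_C = T_H·(COP_HP − 1)/COP_HP = 376.48 × (4.21 − 1)/4.21 = 287 K.

T_C ≈ 287 K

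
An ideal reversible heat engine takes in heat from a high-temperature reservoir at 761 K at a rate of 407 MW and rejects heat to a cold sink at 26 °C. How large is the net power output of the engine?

T_C = 26 °C → 26 + 273.15 = 299.15 K.
For a reversible engine, η = 1 − T_C/T_H = 1 − 299.15/761.00 = 0.6069.
W = η·Q_H = 0.6069 × 407 = 247 MW.

Ẇ ≈ 247 MW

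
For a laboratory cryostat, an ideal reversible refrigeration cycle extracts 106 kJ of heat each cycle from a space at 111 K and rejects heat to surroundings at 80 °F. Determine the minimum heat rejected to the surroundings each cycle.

Q_H ≈ 286 kJ

T_H = 80 °F → (80 − 32) × 5/9 = 26.67 °C = 299.82 K.
For a reversible cycle Q_H/Q_C = T_H/T_C, so Q_H = Q_C·T_H/T_C = 106 × 299.82/111.00 = 286 kJ.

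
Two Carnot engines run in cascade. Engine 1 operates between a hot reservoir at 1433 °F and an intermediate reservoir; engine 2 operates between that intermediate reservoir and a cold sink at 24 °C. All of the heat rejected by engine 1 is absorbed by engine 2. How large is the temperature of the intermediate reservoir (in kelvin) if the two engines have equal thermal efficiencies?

T_H = 1433 °F → (1433 − 32) × 5/9 = 778.33 °C = 1051.48 K.
T_C = 24 °C → 24 + 273.15 = 297.15 K.
Equal efficiencies require 1 − T_m/T_H = 1 − T_C/T_m, i.e. T_m/T_H = T_C/T_m, so T_m = √(T_H·T_C) = √(1051.48 × 297.15) = 559 K.

T_m ≈ 559 K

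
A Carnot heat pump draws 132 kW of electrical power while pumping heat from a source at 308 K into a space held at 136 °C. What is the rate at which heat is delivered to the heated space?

Q̇_H ≈ 534 kW

T_H = 136 °C → 136 + 273.15 = 409.15 K.
For a reversible heat pump, COP_HP = T_H/(T_H − T_C) = 409.15/101.15 = 4.0450.
Q_H = COP_HP · W = 4.0450 × 132 = 534 kW.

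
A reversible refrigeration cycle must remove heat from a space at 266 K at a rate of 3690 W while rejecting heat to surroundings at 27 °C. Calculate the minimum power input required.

Ẇ_in ≈ 473.7 W

T_H = 27 °C → 27 + 273.15 = 300.15 K.
The reversible coefficient of performance is COP_R = T_C/(T_H − T_C) = 266.00/34.15 = 7.7892.
W = Q_C/COP_R = 3690/7.7892 = 473.7 W.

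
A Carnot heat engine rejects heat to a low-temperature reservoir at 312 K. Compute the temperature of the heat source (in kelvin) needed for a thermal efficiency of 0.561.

T_H ≈ 711 K

From η = 1 − T_C/T_H, solving for T_H gives T_H = T_C/(1 − η) = 312.00/(1 − 0.561) = 711 K.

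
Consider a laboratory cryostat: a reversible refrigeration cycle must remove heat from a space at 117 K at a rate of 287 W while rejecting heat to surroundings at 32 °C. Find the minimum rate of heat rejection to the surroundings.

T_H = 32 °C → 32 + 273.15 = 305.15 K.
For a reversible cycle Q_H/Q_C = T_H/T_C, so Q_H = Q_C·T_H/T_C = 287 × 305.15/117.00 = 749 W.

Q̇_H ≈ 749 W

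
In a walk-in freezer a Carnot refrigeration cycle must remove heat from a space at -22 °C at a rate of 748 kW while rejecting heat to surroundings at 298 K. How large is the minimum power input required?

Ẇ_in ≈ 140 kW

T_C = -22 °C → -22 + 273.15 = 251.15 K.
COP_R = T_C/(T_H − T_C) = 251.15/46.85 = 5.3607.
W = Q_C/COP_R = 748/5.3607 = 140 kW.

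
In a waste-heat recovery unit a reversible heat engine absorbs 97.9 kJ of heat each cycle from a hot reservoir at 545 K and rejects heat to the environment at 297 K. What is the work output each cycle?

Carnot efficiency: η = 1 − T_C/T_H = 1 − 297.00/545.00 = 0.4550.
W = η·Q_H = 0.4550 × 97.9 = 44.55 kJ.

W ≈ 44.55 kJ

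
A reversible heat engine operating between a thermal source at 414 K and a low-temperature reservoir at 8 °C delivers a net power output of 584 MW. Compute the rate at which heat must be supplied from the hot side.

Q̇_H ≈ 1820 MW

T_C = 8 °C → 8 + 273.15 = 281.15 K.
Carnot efficiency: η = 1 − T_C/T_H = 1 − 281.15/414.00 = 0.3209.
Q_H = W/η = 584/0.3209 = 1820 MW.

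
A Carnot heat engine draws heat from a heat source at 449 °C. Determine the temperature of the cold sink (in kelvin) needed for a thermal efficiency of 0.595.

T_C ≈ 292 K

T_H = 449 °C → 449 + 273.15 = 722.15 K.
From η = 1 − T_C/T_H, T_C = T_H·(1 − η) = 722.15 × (1 − 0.595) = 292 K.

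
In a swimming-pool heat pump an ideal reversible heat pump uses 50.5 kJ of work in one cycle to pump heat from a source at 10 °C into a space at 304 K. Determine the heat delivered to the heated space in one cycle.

T_C = 10 °C → 10 + 273.15 = 283.15 K.
Reversible heating COP: COP_HP = T_H/(T_H − T_C) = 304.00/20.85 = 14.5803.
Q_H = COP_HP · W = 14.5803 × 50.5 = 736.3 kJ.

Q_H ≈ 736.3 kJ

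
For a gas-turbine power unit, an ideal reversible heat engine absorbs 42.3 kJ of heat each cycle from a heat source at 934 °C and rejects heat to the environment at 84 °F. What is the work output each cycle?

T_H = 934 °C → 934 + 273.15 = 1207.15 K.
T_C = 84 °F → (84 − 32) × 5/9 = 28.89 °C = 302.04 K.
For a reversible engine, η = 1 − T_C/T_H = 1 − 302.04/1207.15 = 0.7498.
W = η·Q_H = 0.7498 × 42.3 = 31.72 kJ.

W ≈ 31.72 kJ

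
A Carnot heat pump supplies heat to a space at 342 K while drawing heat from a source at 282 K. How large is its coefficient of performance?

The Carnot heat-pump COP is COP_HP = T_H/(T_H − T_C) = 342.00/(342.00 − 282.00) = 5.70.

COP_HP ≈ 5.70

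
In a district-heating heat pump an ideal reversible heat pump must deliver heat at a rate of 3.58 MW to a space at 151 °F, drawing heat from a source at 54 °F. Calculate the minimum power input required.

T_H = 151 °F → (151 − 32) × 5/9 = 66.11 °C = 339.26 K.
T_C = 54 °F → (54 − 32) × 5/9 = 12.22 °C = 285.37 K.
Reversible heating COP: COP_HP = T_H/(T_H − T_C) = 339.26/53.89 = 6.2956.
W = Q_H/COP_HP = 3.58/6.2956 = 0.569 MW.

Ẇ_in ≈ 0.569 MW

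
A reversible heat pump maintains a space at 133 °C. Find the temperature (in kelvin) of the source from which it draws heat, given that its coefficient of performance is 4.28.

T_C ≈ 311.3 K

T_H = 133 °C → 133 + 273.15 = 406.15 K.
COP_HP = T_H/(T_H − T_C) ⇒ T_C = T_H·(COP_HP − 1)/COP_HP = 406.15 × (4.28 − 1)/4.28 = 311.3 K.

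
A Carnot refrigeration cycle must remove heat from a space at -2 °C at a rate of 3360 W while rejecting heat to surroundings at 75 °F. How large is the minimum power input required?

T_H = 75 °F → (75 − 32) × 5/9 = 23.89 °C = 297.04 K.
T_C = -2 °C → -2 + 273.15 = 271.15 K.
COP_R = T_C/(T_H − T_C) = 271.15/25.89 = 10.4736.
W = Q_C/COP_R = 3360/10.4736 = 321 W.

Ẇ_in ≈ 321 W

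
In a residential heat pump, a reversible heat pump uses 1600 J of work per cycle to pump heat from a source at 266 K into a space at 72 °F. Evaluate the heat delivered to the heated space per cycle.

T_H = 72 °F → (72 − 32) × 5/9 = 22.22 °C = 295.37 K.
For a reversible heat pump, COP_HP = T_H/(T_H − T_C) = 295.37/29.37 = 10.0562.
Q_H = COP_HP · W = 10.0562 × 1600 = 16100 J.

Q_H ≈ 16100 J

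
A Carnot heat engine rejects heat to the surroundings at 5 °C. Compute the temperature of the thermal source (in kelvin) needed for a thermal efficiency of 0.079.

T_H ≈ 302.0 K

T_C = 5 °C → 5 + 273.15 = 278.15 K.
From η = 1 − T_C/T_H, solving for T_H gives T_H = T_C/(1 − η) = 278.15/(1 − 0.079) = 302.0 K.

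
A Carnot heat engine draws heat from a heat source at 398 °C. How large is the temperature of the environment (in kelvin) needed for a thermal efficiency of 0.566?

T_C ≈ 291 K

T_H = 398 °C → 398 + 273.15 = 671.15 K.
From η = 1 − T_C/T_H, T_C = T_H·(1 − η) = 671.15 × (1 − 0.566) = 291 K.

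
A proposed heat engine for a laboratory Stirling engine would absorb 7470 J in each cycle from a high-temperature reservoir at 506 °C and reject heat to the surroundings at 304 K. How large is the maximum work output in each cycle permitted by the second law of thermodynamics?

T_H = 506 °C → 506 + 273.15 = 779.15 K.
The second-law ceiling is the Carnot efficiency, η_max = 1 − T_C/T_H = 1 − 304.00/779.15 = 0.6098.
W_max = η_max · Q_H = 0.6098 × 7470 = 4555 J.

W_max ≈ 4555 J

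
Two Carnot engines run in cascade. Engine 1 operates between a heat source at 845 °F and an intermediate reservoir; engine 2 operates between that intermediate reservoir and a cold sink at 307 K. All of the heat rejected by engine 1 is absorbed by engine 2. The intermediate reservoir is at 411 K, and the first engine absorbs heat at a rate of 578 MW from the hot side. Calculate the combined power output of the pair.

T_H = 845 °F → (845 − 32) × 5/9 = 451.67 °C = 724.82 K.
Two reversible stages in series are equivalent to a single Carnot engine between T_H and T_C, so η_total = 1 − T_C/T_H = 1 − 307.00/724.82 = 0.5764.
W_total = η_total · Q_H = 0.5764 × 578 = 333 MW.

Ẇ_total ≈ 333 MW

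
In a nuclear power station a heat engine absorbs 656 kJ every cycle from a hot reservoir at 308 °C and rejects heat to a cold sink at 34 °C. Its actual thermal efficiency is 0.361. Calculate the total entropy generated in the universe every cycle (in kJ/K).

ΔS_univ ≈ 0.236 kJ/K

T_H = 308 °C → 308 + 273.15 = 581.15 K.
T_C = 34 °C → 34 + 273.15 = 307.15 K.
W = η·Q_H = 0.361 × 656 = 236.8 kJ, so Q_C = Q_H − W = 419.2 kJ.
Entropy balance on the reservoirs: −Q_H/T_H = -1.129 kJ/K, +Q_C/T_C = 1.365 kJ/K.
ΔS_univ = −Q_H/T_H + Q_C/T_C = 0.236 kJ/K (> 0, since η = 0.361 < η_Carnot = 0.471).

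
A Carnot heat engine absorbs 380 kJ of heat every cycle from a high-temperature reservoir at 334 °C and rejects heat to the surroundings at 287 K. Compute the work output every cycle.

T_H = 334 °C → 334 + 273.15 = 607.15 K.
Since the cycle is reversible, η = 1 − T_C/T_H = 1 − 287.00/607.15 = 0.5273.
W = η·Q_H = 0.5273 × 380 = 200.4 kJ.

W ≈ 200.4 kJ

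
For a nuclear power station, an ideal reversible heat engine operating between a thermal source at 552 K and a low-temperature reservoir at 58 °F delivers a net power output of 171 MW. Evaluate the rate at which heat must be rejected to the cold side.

Q̇_C ≈ 186 MW

T_C = 58 °F → (58 − 32) × 5/9 = 14.44 °C = 287.59 K.
For a reversible engine, η = 1 − T_C/T_H = 1 − 287.59/552.00 = 0.4790.
Since Q_C/Q_H = T_C/T_H and Q_H = W/η, Q_C = W·T_C/(T_H − T_C) = 171 × 287.59/264.41 = 186 MW.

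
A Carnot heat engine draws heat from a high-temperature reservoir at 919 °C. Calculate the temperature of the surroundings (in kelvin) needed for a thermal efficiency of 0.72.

T_C ≈ 333.8 K

T_H = 919 °C → 919 + 273.15 = 1192.15 K.
From η = 1 − T_C/T_H, T_C = T_H·(1 − η) = 1192.15 × (1 − 0.72) = 333.8 K.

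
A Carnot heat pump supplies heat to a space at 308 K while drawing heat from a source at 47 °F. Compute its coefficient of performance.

COP_HP ≈ 11.62

T_C = 47 °F → (47 − 32) × 5/9 = 8.33 °C = 281.48 K.
For a reversible heat pump, COP_HP = T_H/(T_H − T_C) = 308.00/(308.00 − 281.48) = 11.62.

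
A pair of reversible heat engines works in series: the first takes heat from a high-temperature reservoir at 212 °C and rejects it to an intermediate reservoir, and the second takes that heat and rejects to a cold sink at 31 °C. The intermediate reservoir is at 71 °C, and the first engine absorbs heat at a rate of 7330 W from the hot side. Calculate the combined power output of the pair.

T_H = 212 °C → 212 + 273.15 = 485.15 K.
T_C = 31 °C → 31 + 273.15 = 304.15 K.
Two reversible stages in series are equivalent to a single Carnot engine between T_H and T_C, so η_total = 1 − T_C/T_H = 1 − 304.15/485.15 = 0.3731.
W_total = η_total · Q_H = 0.3731 × 7330 = 2730 W.

Ẇ_total ≈ 2730 W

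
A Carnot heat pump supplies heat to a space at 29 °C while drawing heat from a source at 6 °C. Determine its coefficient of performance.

COP_HP ≈ 13.1

T_H = 29 °C → 29 + 273.15 = 302.15 K.
T_C = 6 °C → 6 + 273.15 = 279.15 K.
Reversible heating COP: COP_HP = T_H/(T_H − T_C) = 302.15/(302.15 − 279.15) = 13.1.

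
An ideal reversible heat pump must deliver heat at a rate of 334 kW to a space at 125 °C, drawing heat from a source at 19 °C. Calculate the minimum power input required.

T_H = 125 °C → 125 + 273.15 = 398.15 K.
T_C = 19 °C → 19 + 273.15 = 292.15 K.
The Carnot heat-pump COP is COP_HP = T_H/(T_H − T_C) = 398.15/106.00 = 3.7561.
W = Q_H/COP_HP = 334/3.7561 = 88.9 kW.

Ẇ_in ≈ 88.9 kW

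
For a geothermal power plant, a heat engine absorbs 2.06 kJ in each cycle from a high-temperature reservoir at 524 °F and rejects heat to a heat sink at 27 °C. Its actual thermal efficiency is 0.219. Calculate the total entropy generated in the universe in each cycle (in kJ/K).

ΔS_univ ≈ 0.001591 kJ/K

T_H = 524 °F → (524 − 32) × 5/9 = 273.33 °C = 546.48 K.
T_C = 27 °C → 27 + 273.15 = 300.15 K.
W = η·Q_H = 0.219 × 2.06 = 0.4511 kJ, so Q_C = Q_H − W = 1.609 kJ.
Reservoir entropy changes: ΔS_H = −Q_H/T_H = −2.06/546.48 = -0.003770 kJ/K and ΔS_C = +Q_C/T_C = 1.609/300.15 = 0.005360 kJ/K.
ΔS_univ = −Q_H/T_H + Q_C/T_C = 0.001591 kJ/K (> 0, since η = 0.219 < η_Carnot = 0.451).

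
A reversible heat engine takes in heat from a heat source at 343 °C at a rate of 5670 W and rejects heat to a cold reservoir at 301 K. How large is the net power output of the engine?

T_H = 343 °C → 343 + 273.15 = 616.15 K.
For a reversible engine, η = 1 − T_C/T_H = 1 − 301.00/616.15 = 0.5115.
W = η·Q_H = 0.5115 × 5670 = 2900 W.

Ẇ ≈ 2900 W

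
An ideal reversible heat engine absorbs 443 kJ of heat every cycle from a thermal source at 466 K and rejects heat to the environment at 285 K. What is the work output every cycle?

The Carnot efficiency is η = 1 − T_C/T_H = 1 − 285.00/466.00 = 0.3884.
W = η·Q_H = 0.3884 × 443 = 172 kJ.

W ≈ 172 kJ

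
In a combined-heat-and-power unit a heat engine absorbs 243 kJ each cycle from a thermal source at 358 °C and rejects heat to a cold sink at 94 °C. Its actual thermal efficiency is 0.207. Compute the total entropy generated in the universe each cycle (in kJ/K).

T_H = 358 °C → 358 + 273.15 = 631.15 K.
T_C = 94 °C → 94 + 273.15 = 367.15 K.
W = η·Q_H = 0.207 × 243 = 50.30 kJ, so Q_C = Q_H − W = 192.7 kJ.
Entropy balance on the reservoirs: −Q_H/T_H = -0.3850 kJ/K, +Q_C/T_C = 0.5249 kJ/K.
ΔS_univ = −Q_H/T_H + Q_C/T_C = 0.140 kJ/K (> 0, since η = 0.207 < η_Carnot = 0.418).

ΔS_univ ≈ 0.140 kJ/K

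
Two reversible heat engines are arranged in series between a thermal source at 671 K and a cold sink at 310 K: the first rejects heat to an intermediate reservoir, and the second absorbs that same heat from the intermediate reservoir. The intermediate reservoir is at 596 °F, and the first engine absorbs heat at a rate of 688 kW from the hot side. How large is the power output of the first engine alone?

T_m = 596 °F → (596 − 32) × 5/9 = 313.33 °C = 586.48 K.
First-stage efficiency η₁ = 1 − T_m/T_H = 1 − 586.48/671.00 = 0.1260.
W₁ = η₁·Q_H = 0.1260 × 688 = 86.7 kW.

Ẇ₁ ≈ 86.7 kW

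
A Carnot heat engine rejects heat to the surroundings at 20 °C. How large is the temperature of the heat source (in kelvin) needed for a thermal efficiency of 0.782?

T_C = 20 °C → 20 + 273.15 = 293.15 K.
From η = 1 − T_C/T_H, solving for T_H gives T_H = T_C/(1 − η) = 293.15/(1 − 0.782) = 1340 K.

T_H ≈ 1340 K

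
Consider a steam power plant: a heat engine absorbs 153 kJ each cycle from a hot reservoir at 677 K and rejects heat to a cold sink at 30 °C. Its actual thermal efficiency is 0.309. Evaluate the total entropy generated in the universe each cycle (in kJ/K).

ΔS_univ ≈ 0.1228 kJ/K

T_C = 30 °C → 30 + 273.15 = 303.15 K.
W = η·Q_H = 0.309 × 153 = 47.28 kJ, so Q_C = Q_H − W = 105.7 kJ.
Reservoir entropy changes: ΔS_H = −Q_H/T_H = −153/677.00 = -0.2260 kJ/K and ΔS_C = +Q_C/T_C = 105.7/303.15 = 0.3487 kJ/K.
ΔS_univ = −Q_H/T_H + Q_C/T_C = 0.1228 kJ/K (> 0, since η = 0.309 < η_Carnot = 0.552).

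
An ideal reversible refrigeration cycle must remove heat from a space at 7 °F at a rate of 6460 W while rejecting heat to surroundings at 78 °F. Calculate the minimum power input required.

Ẇ_in ≈ 983 W

T_H = 78 °F → (78 − 32) × 5/9 = 25.56 °C = 298.71 K.
T_C = 7 °F → (7 − 32) × 5/9 = -13.89 °C = 259.26 K.
For a reversible refrigerator, COP_R = T_C/(T_H − T_C) = 259.26/39.44 = 6.5728.
W = Q_C/COP_R = 6460/6.5728 = 983 W.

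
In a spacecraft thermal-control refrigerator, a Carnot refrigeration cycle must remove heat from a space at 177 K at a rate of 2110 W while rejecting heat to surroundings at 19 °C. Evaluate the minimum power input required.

T_H = 19 °C → 19 + 273.15 = 292.15 K.
COP_R = T_C/(T_H − T_C) = 177.00/115.15 = 1.5371.
W = Q_C/COP_R = 2110/1.5371 = 1373 W.

Ẇ_in ≈ 1373 W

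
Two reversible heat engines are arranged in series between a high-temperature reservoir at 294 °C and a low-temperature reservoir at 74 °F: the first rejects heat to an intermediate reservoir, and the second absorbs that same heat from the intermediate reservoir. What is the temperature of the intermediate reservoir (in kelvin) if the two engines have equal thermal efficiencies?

T_m ≈ 410.1 K

T_H = 294 °C → 294 + 273.15 = 567.15 K.
T_C = 74 °F → (74 − 32) × 5/9 = 23.33 °C = 296.48 K.
Equal efficiencies require 1 − T_m/T_H = 1 − T_C/T_m, i.e. T_m/T_H = T_C/T_m, so T_m = √(T_H·T_C) = √(567.15 × 296.48) = 410.1 K.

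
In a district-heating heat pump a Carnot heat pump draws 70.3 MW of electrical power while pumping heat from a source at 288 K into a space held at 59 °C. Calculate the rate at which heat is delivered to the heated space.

T_H = 59 °C → 59 + 273.15 = 332.15 K.
Reversible heating COP: COP_HP = T_H/(T_H − T_C) = 332.15/44.15 = 7.5232.
Q_H = COP_HP · W = 7.5232 × 70.3 = 528.9 MW.

Q̇_H ≈ 528.9 MW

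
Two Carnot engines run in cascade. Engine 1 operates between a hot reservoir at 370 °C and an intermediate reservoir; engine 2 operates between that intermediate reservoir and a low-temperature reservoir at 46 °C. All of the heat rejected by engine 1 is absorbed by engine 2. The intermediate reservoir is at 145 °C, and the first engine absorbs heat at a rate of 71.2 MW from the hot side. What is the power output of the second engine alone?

T_H = 370 °C → 370 + 273.15 = 643.15 K.
T_C = 46 °C → 46 + 273.15 = 319.15 K.
T_m = 145 °C → 145 + 273.15 = 418.15 K.
Heat entering the second stage: Q_m = Q_H·(T_m/T_H) = 71.2 × 418.15/643.15 = 46.29 MW.
Second-stage efficiency η₂ = 1 − T_C/T_m = 1 − 319.15/418.15 = 0.2368, so W₂ = η₂·Q_m = 10.96 MW.

Ẇ₂ ≈ 10.96 MW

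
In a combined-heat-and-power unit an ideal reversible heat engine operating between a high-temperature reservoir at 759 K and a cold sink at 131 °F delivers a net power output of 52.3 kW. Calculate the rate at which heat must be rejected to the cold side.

T_C = 131 °F → (131 − 32) × 5/9 = 55.00 °C = 328.15 K.
For a reversible engine, η = 1 − T_C/T_H = 1 − 328.15/759.00 = 0.5677.
Since Q_C/Q_H = T_C/T_H and Q_H = W/η, Q_C = W·T_C/(T_H − T_C) = 52.3 × 328.15/430.85 = 39.8 kW.

Q̇_C ≈ 39.8 kW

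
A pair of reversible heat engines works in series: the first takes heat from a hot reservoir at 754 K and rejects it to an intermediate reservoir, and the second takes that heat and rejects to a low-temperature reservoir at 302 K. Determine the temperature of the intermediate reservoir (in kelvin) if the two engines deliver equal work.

For reversible stages Q_m = Q_H·(T_m/T_H). Setting W₁ = Q_H(1 − T_m/T_H) equal to W₂ = Q_m(1 − T_C/T_m) = Q_H·(T_m − T_C)/T_H gives T_H − T_m = T_m − T_C, so T_m = (T_H + T_C)/2 = (754.00 + 302.00)/2 = 528.0 K.

T_m ≈ 528.0 K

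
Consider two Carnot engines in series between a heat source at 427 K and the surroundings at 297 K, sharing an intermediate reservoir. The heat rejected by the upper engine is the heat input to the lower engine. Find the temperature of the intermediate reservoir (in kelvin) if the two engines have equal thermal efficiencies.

T_m ≈ 356 K

Equal efficiencies require 1 − T_m/T_H = 1 − T_C/T_m, i.e. T_m/T_H = T_C/T_m, so T_m = √(T_H·T_C) = √(427.00 × 297.00) = 356 K.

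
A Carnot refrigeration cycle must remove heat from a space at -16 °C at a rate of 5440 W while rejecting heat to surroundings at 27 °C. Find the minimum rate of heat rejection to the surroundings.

Q̇_H ≈ 6350 W

T_H = 27 °C → 27 + 273.15 = 300.15 K.
T_C = -16 °C → -16 + 273.15 = 257.15 K.
For a reversible cycle Q_H/Q_C = T_H/T_C, so Q_H = Q_C·T_H/T_C = 5440 × 300.15/257.15 = 6350 W.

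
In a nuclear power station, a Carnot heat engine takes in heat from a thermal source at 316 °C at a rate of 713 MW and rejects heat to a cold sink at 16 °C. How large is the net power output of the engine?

Ẇ ≈ 363.1 MW

T_H = 316 °C → 316 + 273.15 = 589.15 K.
T_C = 16 °C → 16 + 273.15 = 289.15 K.
Carnot efficiency: η = 1 − T_C/T_H = 1 − 289.15/589.15 = 0.5092.
W = η·Q_H = 0.5092 × 713 = 363.1 MW.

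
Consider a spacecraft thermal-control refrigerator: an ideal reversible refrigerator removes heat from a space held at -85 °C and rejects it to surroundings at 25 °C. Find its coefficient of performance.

COP_R ≈ 1.71

T_H = 25 °C → 25 + 273.15 = 298.15 K.
T_C = -85 °C → -85 + 273.15 = 188.15 K.
For a reversible refrigerator, COP_R = T_C/(T_H − T_C) = 188.15/(298.15 − 188.15) = 1.71.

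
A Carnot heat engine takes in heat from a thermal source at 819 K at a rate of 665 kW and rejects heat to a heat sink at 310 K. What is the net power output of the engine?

Carnot efficiency: η = 1 − T_C/T_H = 1 − 310.00/819.00 = 0.6215.
W = η·Q_H = 0.6215 × 665 = 413.3 kW.

Ẇ ≈ 413.3 kW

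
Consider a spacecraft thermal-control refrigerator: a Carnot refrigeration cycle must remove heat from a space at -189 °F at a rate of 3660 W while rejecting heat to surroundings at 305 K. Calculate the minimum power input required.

Ẇ_in ≈ 3764 W

T_C = -189 °F → (-189 − 32) × 5/9 = -122.78 °C = 150.37 K.
Carnot COP: COP_R = T_C/(T_H − T_C) = 150.37/154.63 = 0.9725.
W = Q_C/COP_R = 3660/0.9725 = 3764 W.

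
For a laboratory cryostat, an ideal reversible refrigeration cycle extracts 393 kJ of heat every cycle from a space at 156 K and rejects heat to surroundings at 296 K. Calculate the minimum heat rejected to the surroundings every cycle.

Q_H ≈ 746 kJ

For a reversible cycle Q_H/Q_C = T_H/T_C, so Q_H = Q_C·T_H/T_C = 393 × 296.00/156.00 = 746 kJ.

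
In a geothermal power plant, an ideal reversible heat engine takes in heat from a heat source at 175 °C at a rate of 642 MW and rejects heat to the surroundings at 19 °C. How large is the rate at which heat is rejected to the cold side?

Q̇_C ≈ 418.5 MW

T_H = 175 °C → 175 + 273.15 = 448.15 K.
T_C = 19 °C → 19 + 273.15 = 292.15 K.
Since the cycle is reversible, η = 1 − T_C/T_H = 1 − 292.15/448.15 = 0.3481.
For a reversible cycle Q_C/Q_H = T_C/T_H, so Q_C = 642 × 292.15/448.15 = 418.5 MW.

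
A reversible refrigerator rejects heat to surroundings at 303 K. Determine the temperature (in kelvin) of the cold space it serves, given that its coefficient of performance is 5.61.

COP_R = T_C/(T_H − T_C) ⇒ T_C = T_H·COP_R/(1 + COP_R) = 303.00 × 5.61/(1 + 5.61) = 257.2 K.

T_C ≈ 257.2 K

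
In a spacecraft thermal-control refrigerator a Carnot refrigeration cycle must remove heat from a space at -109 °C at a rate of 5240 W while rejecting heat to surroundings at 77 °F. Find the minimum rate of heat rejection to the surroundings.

T_H = 77 °F → (77 − 32) × 5/9 = 25.00 °C = 298.15 K.
T_C = -109 °C → -109 + 273.15 = 164.15 K.
For a reversible cycle Q_H/Q_C = T_H/T_C, so Q_H = Q_C·T_H/T_C = 5240 × 298.15/164.15 = 9520 W.

Q̇_H ≈ 9520 W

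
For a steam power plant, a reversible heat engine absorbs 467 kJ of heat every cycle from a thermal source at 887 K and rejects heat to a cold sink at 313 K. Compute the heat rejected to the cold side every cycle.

Carnot efficiency: η = 1 − T_C/T_H = 1 − 313.00/887.00 = 0.6471.
For a reversible cycle Q_C/Q_H = T_C/T_H, so Q_C = 467 × 313.00/887.00 = 164.8 kJ.

Q_C ≈ 164.8 kJ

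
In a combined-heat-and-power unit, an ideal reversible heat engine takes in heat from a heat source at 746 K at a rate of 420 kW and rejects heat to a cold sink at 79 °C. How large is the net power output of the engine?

Ẇ ≈ 221.7 kW

T_C = 79 °C → 79 + 273.15 = 352.15 K.
The Carnot efficiency is η = 1 − T_C/T_H = 1 − 352.15/746.00 = 0.5279.
W = η·Q_H = 0.5279 × 420 = 221.7 kW.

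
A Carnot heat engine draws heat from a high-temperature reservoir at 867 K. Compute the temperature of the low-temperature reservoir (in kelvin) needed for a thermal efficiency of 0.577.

From η = 1 − T_C/T_H, T_C = T_H·(1 − η) = 867.00 × (1 − 0.577) = 366.7 K.

T_C ≈ 366.7 K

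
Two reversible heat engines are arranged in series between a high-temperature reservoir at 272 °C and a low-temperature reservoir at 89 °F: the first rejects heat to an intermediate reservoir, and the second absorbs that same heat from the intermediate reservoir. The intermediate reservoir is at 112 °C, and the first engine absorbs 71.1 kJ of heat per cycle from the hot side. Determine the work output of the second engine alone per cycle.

W₂ ≈ 10.48 kJ

T_H = 272 °C → 272 + 273.15 = 545.15 K.
T_C = 89 °F → (89 − 32) × 5/9 = 31.67 °C = 304.82 K.
T_m = 112 °C → 112 + 273.15 = 385.15 K.
Heat entering the second stage: Q_m = Q_H·(T_m/T_H) = 71.1 × 385.15/545.15 = 50.23 kJ.
Second-stage efficiency η₂ = 1 − T_C/T_m = 1 − 304.82/385.15 = 0.2086, so W₂ = η₂·Q_m = 10.48 kJ.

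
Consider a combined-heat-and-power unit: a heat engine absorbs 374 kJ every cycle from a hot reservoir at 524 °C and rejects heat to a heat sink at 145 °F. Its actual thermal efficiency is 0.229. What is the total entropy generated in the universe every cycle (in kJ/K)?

ΔS_univ ≈ 0.389 kJ/K

T_H = 524 °C → 524 + 273.15 = 797.15 K.
T_C = 145 °F → (145 − 32) × 5/9 = 62.78 °C = 335.93 K.
W = η·Q_H = 0.229 × 374 = 85.65 kJ, so Q_C = Q_H − W = 288.4 kJ.
The hot reservoir loses entropy Q_H/T_H = 374/797.15 = 0.4692 kJ/K; the cold reservoir gains Q_C/T_C = 288.4/335.93 = 0.8584 kJ/K.
ΔS_univ = −Q_H/T_H + Q_C/T_C = 0.389 kJ/K (> 0, since η = 0.229 < η_Carnot = 0.579).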